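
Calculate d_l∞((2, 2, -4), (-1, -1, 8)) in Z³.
12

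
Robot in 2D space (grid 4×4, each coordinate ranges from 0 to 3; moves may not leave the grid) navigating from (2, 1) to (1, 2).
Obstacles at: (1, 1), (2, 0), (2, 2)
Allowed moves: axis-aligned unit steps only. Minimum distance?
6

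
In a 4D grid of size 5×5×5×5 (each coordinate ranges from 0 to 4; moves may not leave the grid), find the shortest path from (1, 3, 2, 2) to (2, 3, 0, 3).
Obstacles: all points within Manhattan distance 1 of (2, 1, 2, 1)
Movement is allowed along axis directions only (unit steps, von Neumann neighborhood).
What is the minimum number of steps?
4
(one shortest path: (1, 3, 2, 2) → (2, 3, 2, 2) → (2, 3, 1, 2) → (2, 3, 0, 2) → (2, 3, 0, 3))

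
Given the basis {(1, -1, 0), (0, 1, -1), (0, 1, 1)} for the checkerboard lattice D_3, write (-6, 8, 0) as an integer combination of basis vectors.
-6b₁ + b₂ + b₃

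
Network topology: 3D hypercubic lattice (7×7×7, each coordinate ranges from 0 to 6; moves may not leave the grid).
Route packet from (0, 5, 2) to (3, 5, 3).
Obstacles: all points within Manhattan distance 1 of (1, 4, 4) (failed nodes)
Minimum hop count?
4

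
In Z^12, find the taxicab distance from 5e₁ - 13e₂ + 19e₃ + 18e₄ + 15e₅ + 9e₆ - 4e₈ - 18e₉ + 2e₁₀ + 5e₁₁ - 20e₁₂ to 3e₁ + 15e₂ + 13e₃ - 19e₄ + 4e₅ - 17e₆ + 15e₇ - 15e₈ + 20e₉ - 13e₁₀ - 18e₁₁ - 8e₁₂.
224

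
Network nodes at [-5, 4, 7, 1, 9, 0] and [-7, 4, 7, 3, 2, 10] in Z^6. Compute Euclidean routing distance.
12.53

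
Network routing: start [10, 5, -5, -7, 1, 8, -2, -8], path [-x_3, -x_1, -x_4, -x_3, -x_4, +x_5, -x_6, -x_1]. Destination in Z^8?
(8, 5, -7, -9, 2, 7, -2, -8)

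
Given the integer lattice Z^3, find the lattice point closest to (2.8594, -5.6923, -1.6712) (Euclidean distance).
(3, -6, -2)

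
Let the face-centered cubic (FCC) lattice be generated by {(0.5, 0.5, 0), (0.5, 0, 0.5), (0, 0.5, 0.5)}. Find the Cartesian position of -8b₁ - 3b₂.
(-5.5, -4, -1.5)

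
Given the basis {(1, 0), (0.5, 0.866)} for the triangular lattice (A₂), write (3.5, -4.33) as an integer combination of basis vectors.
6b₁ - 5b₂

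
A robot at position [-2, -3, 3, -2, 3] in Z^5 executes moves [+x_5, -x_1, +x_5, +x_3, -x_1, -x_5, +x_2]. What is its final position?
(-4, -2, 4, -2, 4)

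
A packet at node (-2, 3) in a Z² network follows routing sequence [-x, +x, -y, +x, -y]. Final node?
(-1, 1)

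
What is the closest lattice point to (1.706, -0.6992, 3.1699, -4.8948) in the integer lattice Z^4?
(2, -1, 3, -5)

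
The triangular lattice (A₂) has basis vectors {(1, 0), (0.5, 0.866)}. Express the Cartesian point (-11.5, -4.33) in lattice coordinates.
-9b₁ - 5b₂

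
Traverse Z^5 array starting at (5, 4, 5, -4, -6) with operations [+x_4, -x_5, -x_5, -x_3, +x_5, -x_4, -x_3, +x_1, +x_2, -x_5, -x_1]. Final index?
(5, 5, 3, -4, -8)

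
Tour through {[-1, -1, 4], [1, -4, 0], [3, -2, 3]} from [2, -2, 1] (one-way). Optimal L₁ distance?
17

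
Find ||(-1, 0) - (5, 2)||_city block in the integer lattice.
8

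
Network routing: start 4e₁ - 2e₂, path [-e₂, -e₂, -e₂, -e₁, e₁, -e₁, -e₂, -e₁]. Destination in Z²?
(2, -6)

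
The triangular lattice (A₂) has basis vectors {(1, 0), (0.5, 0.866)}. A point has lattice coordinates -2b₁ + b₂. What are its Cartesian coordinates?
(-1.5, 0.866)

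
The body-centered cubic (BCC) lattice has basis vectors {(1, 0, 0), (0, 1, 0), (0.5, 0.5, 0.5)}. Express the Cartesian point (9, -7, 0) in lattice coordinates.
9b₁ - 7b₂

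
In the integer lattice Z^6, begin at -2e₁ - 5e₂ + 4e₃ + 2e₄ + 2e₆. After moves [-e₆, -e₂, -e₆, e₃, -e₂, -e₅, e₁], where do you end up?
(-1, -7, 5, 2, -1, 0)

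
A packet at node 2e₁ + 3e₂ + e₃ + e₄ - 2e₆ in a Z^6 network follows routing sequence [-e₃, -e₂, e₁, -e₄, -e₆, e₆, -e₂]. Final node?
(3, 1, 0, 0, 0, -2)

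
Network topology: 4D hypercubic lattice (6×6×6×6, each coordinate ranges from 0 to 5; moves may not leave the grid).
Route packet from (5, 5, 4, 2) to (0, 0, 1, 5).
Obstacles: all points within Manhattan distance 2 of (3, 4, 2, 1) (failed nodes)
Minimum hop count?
16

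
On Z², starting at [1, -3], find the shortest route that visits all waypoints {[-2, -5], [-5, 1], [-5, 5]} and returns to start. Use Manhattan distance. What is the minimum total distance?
32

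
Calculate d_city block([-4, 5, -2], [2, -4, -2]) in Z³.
15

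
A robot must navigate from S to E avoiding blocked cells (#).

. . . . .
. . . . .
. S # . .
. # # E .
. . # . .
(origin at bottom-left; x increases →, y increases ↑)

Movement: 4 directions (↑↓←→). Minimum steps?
5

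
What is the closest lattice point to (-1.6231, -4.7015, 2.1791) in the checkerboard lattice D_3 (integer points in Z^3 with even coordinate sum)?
(-1, -5, 2)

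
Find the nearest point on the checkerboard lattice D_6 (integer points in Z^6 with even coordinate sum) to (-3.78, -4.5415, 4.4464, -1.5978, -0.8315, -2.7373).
(-4, -4, 4, -2, -1, -3)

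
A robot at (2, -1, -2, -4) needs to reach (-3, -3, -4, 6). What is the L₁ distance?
19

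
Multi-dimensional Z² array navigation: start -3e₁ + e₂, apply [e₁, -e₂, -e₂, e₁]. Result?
(-1, -1)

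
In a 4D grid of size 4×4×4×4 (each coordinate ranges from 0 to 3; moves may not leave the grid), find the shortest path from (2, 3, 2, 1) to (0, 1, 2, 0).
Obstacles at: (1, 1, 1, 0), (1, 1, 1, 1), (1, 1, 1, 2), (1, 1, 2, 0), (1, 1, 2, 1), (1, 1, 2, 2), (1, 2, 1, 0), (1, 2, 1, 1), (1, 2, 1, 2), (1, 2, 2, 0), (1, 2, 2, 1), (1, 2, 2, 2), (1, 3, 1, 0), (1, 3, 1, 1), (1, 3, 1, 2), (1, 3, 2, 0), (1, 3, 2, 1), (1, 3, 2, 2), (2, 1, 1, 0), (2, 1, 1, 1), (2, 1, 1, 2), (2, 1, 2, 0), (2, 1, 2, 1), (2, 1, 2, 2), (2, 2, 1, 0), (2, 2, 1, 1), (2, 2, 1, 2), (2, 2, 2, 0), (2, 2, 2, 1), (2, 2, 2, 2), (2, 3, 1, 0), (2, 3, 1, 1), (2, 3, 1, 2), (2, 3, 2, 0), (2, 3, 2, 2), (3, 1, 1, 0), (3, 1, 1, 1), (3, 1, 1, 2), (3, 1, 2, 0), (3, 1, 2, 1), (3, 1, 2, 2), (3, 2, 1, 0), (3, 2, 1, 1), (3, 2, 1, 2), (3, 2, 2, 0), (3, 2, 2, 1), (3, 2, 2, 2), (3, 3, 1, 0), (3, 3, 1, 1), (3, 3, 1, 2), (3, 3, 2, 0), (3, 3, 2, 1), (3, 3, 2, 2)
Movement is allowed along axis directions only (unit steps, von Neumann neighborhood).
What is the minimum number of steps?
7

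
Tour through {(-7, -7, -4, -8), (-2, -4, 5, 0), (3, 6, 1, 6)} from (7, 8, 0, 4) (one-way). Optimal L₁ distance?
59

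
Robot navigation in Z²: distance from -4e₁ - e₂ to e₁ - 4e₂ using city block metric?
8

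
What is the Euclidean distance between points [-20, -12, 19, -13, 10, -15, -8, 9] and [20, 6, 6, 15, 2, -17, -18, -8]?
57.7408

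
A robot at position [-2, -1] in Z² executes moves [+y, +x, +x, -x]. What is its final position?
(-1, 0)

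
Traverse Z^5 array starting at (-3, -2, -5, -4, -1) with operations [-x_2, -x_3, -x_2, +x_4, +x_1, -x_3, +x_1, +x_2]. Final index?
(-1, -3, -7, -3, -1)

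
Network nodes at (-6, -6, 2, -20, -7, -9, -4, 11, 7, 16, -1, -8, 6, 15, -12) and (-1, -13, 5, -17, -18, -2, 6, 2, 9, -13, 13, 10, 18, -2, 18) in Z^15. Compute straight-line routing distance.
56.0446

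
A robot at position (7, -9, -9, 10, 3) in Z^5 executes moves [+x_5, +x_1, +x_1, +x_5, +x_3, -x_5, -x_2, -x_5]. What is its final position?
(9, -10, -8, 10, 3)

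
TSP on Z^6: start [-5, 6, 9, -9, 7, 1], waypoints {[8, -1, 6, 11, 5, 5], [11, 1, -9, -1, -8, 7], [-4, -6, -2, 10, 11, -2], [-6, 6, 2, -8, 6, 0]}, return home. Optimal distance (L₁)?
208
(one optimal route: (-5, 6, 9, -9, 7, 1) → (11, 1, -9, -1, -8, 7) → (8, -1, 6, 11, 5, 5) → (-4, -6, -2, 10, 11, -2) → (-6, 6, 2, -8, 6, 0) → (-5, 6, 9, -9, 7, 1))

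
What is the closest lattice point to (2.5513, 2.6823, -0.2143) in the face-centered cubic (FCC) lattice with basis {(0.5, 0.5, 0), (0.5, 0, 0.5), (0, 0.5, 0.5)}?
(2.5, 2.5, 0)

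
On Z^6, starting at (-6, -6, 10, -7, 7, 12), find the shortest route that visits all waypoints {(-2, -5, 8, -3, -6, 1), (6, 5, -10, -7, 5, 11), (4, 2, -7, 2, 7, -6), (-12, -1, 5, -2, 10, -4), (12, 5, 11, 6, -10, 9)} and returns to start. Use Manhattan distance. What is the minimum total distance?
256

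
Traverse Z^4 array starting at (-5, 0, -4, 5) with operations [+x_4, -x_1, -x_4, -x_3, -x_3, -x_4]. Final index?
(-6, 0, -6, 4)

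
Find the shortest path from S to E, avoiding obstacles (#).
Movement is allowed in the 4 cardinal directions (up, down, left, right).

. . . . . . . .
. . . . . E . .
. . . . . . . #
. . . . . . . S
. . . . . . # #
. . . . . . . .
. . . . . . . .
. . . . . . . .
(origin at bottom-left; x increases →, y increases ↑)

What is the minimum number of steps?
4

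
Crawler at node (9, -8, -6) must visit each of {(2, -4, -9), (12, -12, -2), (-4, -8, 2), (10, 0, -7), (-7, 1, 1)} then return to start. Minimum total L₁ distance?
96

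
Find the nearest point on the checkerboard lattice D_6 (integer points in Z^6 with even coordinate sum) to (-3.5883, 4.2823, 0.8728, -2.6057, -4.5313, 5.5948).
(-4, 4, 1, -3, -4, 6)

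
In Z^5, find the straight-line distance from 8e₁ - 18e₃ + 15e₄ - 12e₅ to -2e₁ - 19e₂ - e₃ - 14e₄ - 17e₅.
40.1995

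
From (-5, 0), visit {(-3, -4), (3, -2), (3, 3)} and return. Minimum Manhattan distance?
30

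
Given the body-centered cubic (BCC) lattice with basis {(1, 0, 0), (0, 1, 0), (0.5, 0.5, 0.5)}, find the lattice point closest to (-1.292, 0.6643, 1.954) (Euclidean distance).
(-1, 1, 2)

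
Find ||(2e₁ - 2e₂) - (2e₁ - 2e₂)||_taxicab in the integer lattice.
0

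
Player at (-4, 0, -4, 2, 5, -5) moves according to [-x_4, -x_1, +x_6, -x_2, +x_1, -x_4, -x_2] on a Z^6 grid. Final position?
(-4, -2, -4, 0, 5, -4)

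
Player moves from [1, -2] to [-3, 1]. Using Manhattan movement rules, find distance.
7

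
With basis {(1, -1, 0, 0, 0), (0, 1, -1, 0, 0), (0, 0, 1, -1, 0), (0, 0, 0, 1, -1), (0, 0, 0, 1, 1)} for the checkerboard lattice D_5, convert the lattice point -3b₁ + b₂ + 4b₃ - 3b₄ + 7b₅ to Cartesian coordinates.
(-3, 4, 3, 0, 10)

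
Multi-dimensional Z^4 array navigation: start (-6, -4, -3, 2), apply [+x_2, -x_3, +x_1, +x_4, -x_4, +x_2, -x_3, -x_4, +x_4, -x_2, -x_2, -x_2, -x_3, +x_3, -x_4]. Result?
(-5, -5, -5, 1)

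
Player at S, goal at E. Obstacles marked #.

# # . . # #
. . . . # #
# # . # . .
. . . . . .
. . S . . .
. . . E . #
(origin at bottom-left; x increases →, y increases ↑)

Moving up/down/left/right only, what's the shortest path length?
2
(one shortest path: (2, 1) → (3, 1) → (3, 0))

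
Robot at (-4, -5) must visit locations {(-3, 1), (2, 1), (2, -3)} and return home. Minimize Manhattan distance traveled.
24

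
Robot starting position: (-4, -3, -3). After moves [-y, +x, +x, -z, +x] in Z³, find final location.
(-1, -4, -4)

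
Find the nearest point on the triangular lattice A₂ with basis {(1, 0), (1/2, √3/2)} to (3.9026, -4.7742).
(4, -5.196)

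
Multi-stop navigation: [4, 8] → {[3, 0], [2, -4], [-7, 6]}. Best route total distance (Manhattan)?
33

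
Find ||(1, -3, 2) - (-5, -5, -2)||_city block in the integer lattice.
12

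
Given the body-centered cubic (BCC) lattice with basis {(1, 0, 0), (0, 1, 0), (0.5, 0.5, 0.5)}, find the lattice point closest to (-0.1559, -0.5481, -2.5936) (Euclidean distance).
(-0.5, -0.5, -2.5)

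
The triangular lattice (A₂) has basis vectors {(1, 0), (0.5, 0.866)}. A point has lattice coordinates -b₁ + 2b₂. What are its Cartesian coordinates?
(0, 1.732)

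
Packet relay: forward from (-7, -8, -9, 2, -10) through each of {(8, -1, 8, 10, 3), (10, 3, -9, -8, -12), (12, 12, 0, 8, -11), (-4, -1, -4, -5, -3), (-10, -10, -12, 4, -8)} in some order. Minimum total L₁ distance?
162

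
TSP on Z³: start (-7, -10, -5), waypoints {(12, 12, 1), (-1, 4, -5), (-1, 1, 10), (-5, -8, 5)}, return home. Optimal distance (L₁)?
112
(one optimal route: (-7, -10, -5) → (-1, 4, -5) → (12, 12, 1) → (-1, 1, 10) → (-5, -8, 5) → (-7, -10, -5))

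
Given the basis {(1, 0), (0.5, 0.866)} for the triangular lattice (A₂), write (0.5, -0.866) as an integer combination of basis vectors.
b₁ - b₂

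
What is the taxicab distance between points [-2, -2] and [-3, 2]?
5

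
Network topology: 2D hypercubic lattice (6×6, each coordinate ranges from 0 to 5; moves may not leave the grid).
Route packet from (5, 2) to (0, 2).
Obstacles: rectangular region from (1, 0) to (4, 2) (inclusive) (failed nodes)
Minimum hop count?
7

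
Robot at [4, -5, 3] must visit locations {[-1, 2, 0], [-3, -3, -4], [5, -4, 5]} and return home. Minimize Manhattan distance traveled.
48
(one optimal route: (4, -5, 3) → (-1, 2, 0) → (-3, -3, -4) → (5, -4, 5) → (4, -5, 3))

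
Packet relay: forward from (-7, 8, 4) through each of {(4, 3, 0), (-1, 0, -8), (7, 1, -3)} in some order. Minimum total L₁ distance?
42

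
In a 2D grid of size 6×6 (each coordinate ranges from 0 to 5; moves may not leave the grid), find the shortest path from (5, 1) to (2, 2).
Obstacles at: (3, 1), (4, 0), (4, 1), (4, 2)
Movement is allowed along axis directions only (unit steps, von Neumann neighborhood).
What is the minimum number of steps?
6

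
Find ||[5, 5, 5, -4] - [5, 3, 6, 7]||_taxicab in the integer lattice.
14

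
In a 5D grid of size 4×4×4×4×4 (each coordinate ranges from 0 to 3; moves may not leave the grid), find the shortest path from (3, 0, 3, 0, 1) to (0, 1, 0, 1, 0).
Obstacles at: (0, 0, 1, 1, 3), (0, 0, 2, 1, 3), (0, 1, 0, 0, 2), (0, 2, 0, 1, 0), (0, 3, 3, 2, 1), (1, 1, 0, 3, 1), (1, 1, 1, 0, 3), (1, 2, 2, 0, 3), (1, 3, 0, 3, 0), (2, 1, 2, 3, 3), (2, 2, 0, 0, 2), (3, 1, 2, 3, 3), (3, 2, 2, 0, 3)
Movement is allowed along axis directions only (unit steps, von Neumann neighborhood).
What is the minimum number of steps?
9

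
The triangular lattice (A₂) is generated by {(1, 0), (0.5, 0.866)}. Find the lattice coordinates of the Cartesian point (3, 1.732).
2b₁ + 2b₂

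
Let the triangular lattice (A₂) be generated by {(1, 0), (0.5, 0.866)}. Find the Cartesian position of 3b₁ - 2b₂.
(2, -1.732)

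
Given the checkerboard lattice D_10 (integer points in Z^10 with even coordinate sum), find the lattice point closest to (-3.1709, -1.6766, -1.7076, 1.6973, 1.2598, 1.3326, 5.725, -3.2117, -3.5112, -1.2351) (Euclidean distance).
(-3, -2, -2, 2, 1, 1, 6, -3, -3, -1)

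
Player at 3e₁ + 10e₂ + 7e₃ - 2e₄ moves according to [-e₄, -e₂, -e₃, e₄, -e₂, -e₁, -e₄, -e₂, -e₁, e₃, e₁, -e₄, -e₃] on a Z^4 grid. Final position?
(2, 7, 6, -4)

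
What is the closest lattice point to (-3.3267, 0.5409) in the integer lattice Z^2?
(-3, 1)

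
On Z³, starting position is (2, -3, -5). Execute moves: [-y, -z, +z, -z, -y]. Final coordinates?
(2, -5, -6)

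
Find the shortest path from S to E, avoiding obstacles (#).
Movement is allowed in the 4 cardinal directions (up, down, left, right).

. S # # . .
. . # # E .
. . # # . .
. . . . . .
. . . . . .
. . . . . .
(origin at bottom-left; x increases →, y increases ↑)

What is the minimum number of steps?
8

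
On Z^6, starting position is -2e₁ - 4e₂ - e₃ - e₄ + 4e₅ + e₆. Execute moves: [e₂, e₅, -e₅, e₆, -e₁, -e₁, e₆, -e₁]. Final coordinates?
(-5, -3, -1, -1, 4, 3)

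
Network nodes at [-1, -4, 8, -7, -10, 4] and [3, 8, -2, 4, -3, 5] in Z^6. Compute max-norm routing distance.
12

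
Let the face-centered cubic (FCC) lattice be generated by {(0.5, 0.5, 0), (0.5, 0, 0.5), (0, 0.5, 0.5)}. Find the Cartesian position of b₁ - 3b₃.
(0.5, -1, -1.5)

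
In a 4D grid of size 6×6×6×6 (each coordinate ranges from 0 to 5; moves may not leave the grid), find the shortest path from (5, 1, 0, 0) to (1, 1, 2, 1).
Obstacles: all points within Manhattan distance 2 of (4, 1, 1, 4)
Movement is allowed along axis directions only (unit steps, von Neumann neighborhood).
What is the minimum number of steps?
7
(one shortest path: (5, 1, 0, 0) → (4, 1, 0, 0) → (3, 1, 0, 0) → (2, 1, 0, 0) → (1, 1, 0, 0) → (1, 1, 1, 0) → (1, 1, 2, 0) → (1, 1, 2, 1))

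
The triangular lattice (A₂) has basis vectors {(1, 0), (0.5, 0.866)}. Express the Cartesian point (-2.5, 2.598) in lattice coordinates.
-4b₁ + 3b₂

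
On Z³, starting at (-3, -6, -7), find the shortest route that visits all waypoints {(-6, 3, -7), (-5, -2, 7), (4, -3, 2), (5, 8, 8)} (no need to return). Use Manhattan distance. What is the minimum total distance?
65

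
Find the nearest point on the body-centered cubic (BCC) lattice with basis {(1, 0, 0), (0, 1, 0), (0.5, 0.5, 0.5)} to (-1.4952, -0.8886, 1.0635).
(-1, -1, 1)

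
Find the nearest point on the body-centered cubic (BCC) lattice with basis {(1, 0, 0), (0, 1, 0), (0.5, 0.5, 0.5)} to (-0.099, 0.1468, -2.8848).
(0, 0, -3)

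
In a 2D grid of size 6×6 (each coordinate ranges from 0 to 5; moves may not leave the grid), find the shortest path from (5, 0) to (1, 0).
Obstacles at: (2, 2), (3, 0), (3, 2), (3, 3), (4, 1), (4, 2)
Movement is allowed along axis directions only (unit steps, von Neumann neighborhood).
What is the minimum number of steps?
12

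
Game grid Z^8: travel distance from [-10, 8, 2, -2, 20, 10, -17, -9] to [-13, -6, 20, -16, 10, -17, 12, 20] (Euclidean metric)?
56.8859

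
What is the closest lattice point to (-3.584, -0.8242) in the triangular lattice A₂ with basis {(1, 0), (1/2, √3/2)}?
(-3.5, -0.866)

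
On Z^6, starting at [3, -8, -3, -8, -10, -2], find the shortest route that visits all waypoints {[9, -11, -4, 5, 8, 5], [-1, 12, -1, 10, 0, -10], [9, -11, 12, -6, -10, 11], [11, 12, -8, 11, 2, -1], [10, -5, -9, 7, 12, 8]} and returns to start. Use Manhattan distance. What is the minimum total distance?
246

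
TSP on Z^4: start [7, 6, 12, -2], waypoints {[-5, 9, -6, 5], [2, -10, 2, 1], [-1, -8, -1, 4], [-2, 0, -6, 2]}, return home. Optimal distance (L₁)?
116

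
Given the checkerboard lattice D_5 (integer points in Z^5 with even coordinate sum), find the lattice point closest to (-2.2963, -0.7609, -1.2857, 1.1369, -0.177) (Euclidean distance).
(-3, -1, -1, 1, 0)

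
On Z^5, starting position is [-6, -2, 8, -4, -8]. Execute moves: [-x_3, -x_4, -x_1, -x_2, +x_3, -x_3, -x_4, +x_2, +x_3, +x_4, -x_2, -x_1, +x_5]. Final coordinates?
(-8, -3, 8, -5, -7)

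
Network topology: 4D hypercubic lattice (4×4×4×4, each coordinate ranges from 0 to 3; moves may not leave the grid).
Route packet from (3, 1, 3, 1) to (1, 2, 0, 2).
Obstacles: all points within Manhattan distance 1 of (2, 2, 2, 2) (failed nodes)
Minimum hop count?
7
(one shortest path: (3, 1, 3, 1) → (2, 1, 3, 1) → (1, 1, 3, 1) → (1, 2, 3, 1) → (1, 2, 2, 1) → (1, 2, 1, 1) → (1, 2, 0, 1) → (1, 2, 0, 2))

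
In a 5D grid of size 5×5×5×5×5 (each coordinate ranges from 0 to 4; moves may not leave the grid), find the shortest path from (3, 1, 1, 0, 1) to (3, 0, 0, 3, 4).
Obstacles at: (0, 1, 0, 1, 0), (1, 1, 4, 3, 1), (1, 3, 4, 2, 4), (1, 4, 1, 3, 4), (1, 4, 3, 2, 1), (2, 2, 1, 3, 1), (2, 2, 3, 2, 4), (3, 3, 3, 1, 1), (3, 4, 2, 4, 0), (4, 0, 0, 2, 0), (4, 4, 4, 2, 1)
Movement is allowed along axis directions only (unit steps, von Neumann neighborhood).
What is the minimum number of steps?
8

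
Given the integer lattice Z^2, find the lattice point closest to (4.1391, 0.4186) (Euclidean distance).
(4, 0)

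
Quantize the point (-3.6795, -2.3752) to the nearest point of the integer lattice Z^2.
(-4, -2)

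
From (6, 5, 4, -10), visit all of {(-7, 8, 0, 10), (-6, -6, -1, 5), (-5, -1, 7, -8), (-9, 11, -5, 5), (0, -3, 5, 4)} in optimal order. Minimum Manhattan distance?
95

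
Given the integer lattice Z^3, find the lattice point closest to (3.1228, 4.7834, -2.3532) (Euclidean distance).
(3, 5, -2)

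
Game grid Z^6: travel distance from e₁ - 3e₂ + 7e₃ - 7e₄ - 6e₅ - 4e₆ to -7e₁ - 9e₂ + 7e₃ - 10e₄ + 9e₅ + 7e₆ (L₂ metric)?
21.3307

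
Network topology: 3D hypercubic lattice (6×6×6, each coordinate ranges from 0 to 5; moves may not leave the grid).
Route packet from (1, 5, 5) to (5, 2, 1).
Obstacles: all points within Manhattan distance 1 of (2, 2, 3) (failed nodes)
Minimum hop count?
11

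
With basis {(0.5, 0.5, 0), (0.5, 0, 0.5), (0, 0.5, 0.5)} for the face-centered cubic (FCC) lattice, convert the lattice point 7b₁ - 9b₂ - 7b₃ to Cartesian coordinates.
(-1, 0, -8)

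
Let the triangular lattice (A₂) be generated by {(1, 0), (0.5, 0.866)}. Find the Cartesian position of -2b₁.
(-2, 0)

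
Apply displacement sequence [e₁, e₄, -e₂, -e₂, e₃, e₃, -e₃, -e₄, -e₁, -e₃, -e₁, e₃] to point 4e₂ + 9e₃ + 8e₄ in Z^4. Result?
(-1, 2, 10, 8)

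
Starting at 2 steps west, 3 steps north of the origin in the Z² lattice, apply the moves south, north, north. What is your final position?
(-2, 4)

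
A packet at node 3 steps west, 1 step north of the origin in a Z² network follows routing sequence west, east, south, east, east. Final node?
(-1, 0)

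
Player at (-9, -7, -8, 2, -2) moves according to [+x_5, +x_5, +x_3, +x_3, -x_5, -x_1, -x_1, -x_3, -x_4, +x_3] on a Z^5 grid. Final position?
(-11, -7, -6, 1, -1)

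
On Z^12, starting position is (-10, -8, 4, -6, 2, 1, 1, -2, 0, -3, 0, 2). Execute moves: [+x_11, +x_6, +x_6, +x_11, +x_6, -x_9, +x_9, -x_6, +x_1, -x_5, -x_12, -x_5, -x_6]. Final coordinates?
(-9, -8, 4, -6, 0, 2, 1, -2, 0, -3, 2, 1)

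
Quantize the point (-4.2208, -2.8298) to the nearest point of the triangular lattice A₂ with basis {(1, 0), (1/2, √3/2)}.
(-4.5, -2.598)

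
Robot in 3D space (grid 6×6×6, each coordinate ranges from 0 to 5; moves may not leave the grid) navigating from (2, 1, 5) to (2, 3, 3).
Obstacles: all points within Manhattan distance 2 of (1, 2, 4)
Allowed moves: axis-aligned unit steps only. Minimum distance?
6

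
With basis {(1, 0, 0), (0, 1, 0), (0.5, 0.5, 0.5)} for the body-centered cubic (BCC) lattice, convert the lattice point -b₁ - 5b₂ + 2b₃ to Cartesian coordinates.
(0, -4, 1)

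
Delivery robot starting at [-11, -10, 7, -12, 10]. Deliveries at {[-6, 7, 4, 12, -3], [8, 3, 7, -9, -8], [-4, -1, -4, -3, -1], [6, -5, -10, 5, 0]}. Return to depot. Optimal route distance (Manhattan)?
224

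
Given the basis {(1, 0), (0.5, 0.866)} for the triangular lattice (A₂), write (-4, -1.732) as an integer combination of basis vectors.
-3b₁ - 2b₂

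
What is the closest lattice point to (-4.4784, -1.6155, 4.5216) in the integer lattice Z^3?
(-4, -2, 5)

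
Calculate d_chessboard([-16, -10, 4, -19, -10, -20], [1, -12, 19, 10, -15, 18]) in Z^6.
38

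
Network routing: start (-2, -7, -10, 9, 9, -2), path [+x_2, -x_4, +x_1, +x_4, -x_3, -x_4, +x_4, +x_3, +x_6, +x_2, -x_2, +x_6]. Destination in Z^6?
(-1, -6, -10, 9, 9, 0)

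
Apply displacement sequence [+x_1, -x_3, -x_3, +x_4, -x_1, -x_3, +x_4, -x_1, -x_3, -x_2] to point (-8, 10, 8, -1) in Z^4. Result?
(-9, 9, 4, 1)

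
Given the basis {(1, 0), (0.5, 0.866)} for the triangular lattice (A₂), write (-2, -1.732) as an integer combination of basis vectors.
-b₁ - 2b₂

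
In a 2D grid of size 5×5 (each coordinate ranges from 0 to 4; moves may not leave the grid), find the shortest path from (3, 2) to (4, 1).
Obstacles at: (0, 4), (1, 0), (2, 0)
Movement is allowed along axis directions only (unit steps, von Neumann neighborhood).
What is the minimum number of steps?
2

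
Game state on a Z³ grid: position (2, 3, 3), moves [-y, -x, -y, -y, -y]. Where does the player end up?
(1, -1, 3)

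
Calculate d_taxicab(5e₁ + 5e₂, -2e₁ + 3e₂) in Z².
9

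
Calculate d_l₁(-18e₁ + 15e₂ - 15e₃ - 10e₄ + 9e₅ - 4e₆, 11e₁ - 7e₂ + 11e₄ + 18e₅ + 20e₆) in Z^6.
120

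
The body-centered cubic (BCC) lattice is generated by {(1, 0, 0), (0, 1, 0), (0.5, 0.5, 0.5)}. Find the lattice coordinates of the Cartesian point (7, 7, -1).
8b₁ + 8b₂ - 2b₃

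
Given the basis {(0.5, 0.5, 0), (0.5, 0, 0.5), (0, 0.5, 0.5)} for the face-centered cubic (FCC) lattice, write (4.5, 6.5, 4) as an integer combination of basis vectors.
7b₁ + 2b₂ + 6b₃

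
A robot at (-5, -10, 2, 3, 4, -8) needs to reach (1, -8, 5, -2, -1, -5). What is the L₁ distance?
24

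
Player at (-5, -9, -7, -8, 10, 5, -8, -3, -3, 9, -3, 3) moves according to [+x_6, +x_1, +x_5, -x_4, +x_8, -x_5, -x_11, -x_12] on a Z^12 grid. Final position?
(-4, -9, -7, -9, 10, 6, -8, -2, -3, 9, -4, 2)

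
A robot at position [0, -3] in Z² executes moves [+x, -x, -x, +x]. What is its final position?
(0, -3)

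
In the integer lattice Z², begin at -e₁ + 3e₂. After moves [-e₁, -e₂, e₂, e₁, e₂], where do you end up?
(-1, 4)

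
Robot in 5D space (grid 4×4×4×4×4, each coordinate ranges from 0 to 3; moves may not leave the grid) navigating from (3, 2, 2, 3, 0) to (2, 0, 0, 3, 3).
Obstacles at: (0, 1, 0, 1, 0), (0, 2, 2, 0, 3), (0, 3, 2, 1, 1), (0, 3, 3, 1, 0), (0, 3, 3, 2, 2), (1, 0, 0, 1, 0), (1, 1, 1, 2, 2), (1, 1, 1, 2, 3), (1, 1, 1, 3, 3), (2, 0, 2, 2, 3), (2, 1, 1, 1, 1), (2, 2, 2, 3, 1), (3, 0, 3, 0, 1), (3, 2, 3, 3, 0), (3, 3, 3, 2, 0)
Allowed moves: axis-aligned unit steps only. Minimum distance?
8
(one shortest path: (3, 2, 2, 3, 0) → (2, 2, 2, 3, 0) → (2, 1, 2, 3, 0) → (2, 0, 2, 3, 0) → (2, 0, 1, 3, 0) → (2, 0, 0, 3, 0) → (2, 0, 0, 3, 1) → (2, 0, 0, 3, 2) → (2, 0, 0, 3, 3))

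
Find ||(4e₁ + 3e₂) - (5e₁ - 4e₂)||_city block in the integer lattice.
8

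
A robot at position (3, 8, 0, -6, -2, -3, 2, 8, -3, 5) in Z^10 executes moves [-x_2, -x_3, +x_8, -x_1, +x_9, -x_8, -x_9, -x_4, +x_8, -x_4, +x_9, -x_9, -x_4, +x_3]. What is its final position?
(2, 7, 0, -9, -2, -3, 2, 9, -3, 5)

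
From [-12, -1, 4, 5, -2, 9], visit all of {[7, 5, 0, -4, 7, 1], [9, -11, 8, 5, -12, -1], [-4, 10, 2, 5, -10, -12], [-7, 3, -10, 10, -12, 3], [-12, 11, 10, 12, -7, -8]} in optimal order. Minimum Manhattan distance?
235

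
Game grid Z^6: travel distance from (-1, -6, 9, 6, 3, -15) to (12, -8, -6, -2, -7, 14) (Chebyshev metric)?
29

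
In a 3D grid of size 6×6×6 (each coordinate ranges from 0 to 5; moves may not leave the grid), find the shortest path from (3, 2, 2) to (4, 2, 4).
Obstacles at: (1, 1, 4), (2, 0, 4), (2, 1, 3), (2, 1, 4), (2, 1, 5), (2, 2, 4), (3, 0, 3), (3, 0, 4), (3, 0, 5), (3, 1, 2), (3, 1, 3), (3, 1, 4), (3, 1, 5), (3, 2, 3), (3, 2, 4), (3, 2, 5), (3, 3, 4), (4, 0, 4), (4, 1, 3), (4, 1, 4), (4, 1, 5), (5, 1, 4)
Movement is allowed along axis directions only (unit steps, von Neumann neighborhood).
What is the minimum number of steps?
3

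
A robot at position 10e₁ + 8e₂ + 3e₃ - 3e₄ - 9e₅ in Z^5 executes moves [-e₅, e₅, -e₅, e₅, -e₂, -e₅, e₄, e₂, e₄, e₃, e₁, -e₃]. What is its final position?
(11, 8, 3, -1, -10)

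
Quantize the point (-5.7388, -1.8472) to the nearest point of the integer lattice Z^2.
(-6, -2)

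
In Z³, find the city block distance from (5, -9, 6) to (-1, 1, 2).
20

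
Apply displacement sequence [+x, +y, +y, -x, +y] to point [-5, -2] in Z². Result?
(-5, 1)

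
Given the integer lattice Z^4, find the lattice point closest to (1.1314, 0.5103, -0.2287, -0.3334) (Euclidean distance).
(1, 1, 0, 0)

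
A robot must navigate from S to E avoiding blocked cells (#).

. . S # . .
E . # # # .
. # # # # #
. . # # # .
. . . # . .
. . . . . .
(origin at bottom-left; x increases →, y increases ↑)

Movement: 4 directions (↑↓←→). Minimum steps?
3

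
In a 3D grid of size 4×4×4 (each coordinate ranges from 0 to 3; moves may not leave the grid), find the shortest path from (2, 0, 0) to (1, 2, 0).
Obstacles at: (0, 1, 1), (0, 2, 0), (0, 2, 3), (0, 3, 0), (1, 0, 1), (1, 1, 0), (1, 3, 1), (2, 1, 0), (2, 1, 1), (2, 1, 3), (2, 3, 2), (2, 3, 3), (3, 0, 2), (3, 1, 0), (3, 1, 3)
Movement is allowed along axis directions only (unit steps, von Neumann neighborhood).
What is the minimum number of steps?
7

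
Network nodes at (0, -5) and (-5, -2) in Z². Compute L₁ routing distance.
8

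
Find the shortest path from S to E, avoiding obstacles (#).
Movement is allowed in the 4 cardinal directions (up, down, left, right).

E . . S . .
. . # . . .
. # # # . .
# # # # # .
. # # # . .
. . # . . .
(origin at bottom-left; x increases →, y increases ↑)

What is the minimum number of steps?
3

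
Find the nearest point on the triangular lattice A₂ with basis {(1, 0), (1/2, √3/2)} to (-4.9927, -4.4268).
(-4.5, -4.33)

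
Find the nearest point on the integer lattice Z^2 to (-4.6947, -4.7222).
(-5, -5)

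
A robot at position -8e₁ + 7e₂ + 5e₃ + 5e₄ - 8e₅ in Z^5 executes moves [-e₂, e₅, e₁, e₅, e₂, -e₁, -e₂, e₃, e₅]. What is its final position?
(-8, 6, 6, 5, -5)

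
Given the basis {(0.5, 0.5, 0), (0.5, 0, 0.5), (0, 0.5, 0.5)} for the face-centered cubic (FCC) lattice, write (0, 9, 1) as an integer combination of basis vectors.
8b₁ - 8b₂ + 10b₃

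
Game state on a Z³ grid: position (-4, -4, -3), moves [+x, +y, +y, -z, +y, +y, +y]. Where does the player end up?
(-3, 1, -4)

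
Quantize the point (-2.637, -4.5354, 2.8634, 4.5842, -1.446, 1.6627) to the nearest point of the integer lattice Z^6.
(-3, -5, 3, 5, -1, 2)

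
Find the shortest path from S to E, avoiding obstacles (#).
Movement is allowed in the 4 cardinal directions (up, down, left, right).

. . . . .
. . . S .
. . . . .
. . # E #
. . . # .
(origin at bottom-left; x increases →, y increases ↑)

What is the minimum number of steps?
2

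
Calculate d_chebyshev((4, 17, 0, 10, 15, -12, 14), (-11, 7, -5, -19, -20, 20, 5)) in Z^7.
35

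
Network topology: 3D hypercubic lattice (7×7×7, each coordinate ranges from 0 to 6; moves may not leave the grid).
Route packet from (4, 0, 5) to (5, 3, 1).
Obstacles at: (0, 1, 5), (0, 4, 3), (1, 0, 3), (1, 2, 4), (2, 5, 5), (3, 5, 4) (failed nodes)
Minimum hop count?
8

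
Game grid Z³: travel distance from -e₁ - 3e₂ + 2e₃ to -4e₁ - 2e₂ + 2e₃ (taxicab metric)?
4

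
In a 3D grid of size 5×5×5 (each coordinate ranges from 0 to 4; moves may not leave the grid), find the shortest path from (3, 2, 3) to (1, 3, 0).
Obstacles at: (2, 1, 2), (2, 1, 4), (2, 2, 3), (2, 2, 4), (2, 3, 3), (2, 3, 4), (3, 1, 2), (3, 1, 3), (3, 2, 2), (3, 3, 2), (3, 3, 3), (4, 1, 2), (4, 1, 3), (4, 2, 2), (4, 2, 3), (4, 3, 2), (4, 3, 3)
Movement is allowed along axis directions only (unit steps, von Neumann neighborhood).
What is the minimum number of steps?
10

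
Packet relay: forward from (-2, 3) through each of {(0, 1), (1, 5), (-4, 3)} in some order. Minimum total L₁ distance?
13
(one optimal route: (-2, 3) → (-4, 3) → (0, 1) → (1, 5))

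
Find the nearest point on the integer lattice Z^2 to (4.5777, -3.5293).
(5, -4)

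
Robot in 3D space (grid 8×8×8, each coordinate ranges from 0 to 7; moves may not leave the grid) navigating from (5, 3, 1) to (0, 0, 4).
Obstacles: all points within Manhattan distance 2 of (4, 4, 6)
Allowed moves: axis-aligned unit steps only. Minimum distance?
11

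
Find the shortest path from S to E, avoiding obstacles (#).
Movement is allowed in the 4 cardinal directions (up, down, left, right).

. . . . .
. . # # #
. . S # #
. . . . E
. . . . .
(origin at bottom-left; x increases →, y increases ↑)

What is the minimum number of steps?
3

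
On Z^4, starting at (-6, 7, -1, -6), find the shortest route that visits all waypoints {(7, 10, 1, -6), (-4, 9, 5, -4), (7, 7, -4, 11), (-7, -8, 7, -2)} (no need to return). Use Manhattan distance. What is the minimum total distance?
95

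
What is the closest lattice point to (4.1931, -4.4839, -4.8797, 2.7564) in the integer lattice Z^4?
(4, -4, -5, 3)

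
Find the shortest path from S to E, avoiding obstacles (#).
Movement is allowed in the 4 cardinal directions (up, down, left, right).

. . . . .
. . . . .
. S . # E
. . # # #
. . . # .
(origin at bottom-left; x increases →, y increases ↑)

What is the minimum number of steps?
5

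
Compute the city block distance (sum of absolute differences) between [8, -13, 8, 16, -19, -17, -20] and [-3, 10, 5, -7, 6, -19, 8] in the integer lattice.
115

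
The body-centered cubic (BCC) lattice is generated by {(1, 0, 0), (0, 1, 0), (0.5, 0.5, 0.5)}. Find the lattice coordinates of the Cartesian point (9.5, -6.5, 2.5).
7b₁ - 9b₂ + 5b₃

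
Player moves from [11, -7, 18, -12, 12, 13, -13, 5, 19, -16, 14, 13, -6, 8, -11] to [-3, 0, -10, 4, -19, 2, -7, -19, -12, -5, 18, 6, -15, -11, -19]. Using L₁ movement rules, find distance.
226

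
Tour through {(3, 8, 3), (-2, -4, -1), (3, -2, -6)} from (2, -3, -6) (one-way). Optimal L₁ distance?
35
(one optimal route: (2, -3, -6) → (3, -2, -6) → (-2, -4, -1) → (3, 8, 3))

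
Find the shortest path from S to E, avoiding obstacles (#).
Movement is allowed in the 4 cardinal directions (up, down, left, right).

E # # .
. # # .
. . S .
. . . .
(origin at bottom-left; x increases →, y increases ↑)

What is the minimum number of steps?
4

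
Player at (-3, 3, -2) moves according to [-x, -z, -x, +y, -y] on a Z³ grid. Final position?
(-5, 3, -3)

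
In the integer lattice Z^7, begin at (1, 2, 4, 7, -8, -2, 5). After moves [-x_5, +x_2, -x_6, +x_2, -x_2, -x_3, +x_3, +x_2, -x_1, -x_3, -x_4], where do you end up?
(0, 4, 3, 6, -9, -3, 5)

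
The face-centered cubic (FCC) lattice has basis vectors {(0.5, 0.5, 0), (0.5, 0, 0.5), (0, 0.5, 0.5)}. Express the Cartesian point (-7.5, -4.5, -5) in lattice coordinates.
-7b₁ - 8b₂ - 2b₃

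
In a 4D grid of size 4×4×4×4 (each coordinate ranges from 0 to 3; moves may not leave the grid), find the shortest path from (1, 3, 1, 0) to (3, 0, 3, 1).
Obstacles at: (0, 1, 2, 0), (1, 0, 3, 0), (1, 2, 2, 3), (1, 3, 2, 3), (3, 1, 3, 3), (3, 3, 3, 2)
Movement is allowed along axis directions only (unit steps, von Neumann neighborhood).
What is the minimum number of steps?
8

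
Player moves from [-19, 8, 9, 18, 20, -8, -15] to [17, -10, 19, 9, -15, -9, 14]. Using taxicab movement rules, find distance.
138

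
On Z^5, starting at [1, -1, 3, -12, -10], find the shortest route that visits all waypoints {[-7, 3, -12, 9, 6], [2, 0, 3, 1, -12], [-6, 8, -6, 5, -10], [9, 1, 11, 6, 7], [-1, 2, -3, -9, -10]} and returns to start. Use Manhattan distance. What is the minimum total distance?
176
(one optimal route: (1, -1, 3, -12, -10) → (2, 0, 3, 1, -12) → (9, 1, 11, 6, 7) → (-7, 3, -12, 9, 6) → (-6, 8, -6, 5, -10) → (-1, 2, -3, -9, -10) → (1, -1, 3, -12, -10))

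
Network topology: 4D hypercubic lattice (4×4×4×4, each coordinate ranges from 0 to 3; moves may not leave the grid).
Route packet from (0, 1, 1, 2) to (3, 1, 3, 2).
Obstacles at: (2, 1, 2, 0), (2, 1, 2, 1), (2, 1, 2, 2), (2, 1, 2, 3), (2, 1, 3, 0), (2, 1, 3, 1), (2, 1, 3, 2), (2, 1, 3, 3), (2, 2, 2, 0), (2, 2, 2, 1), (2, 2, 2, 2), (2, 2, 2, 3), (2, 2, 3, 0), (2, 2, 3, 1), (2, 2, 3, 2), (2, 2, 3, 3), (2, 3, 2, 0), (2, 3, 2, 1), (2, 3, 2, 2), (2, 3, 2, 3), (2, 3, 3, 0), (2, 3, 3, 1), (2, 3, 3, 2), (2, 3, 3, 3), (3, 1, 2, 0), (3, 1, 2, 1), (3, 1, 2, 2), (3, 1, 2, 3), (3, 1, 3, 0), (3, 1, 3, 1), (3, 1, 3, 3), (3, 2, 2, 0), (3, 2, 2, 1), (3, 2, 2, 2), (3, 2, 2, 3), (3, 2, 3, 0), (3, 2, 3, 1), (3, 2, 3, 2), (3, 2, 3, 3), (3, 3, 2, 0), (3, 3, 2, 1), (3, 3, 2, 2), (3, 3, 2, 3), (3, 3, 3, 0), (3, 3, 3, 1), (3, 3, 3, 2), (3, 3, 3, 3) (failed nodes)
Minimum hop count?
7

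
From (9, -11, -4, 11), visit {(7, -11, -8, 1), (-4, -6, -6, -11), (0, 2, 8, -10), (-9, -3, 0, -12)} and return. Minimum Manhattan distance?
140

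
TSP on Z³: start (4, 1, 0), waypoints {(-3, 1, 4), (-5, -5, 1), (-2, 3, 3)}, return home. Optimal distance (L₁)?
42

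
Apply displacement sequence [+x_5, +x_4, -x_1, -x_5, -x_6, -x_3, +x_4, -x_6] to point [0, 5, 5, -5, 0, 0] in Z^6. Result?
(-1, 5, 4, -3, 0, -2)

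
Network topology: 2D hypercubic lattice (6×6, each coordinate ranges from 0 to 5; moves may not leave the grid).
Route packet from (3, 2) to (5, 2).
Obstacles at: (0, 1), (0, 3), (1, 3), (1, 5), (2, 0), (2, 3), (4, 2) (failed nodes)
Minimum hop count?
4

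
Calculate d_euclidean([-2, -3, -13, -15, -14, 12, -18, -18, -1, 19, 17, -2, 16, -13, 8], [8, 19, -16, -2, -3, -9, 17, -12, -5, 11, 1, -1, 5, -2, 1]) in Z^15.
56.6833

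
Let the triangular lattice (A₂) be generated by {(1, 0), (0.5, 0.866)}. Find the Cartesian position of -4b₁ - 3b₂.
(-5.5, -2.598)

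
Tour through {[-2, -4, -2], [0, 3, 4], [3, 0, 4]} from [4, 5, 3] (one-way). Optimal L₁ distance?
28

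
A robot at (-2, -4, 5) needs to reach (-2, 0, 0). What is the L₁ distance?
9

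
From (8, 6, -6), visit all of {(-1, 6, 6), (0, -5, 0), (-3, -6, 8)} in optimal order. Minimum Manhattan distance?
49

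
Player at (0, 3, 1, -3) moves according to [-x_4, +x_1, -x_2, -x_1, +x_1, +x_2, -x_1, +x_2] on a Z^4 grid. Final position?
(0, 4, 1, -4)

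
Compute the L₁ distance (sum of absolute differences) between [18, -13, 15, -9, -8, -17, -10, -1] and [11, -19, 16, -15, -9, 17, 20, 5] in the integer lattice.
91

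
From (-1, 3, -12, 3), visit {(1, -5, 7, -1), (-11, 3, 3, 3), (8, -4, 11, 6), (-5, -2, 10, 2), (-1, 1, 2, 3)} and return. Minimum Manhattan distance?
116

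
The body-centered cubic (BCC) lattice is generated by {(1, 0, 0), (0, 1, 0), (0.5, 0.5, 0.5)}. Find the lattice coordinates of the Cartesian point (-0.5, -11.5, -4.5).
4b₁ - 7b₂ - 9b₃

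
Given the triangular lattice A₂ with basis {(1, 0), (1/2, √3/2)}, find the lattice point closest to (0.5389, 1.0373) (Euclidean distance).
(0.5, 0.866)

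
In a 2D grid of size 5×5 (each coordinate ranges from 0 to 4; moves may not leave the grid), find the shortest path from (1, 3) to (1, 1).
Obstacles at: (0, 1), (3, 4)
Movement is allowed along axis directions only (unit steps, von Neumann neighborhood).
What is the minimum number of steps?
2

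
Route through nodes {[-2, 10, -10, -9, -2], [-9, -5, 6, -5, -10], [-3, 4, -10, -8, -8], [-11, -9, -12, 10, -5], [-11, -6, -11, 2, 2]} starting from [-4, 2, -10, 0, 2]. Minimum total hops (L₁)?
131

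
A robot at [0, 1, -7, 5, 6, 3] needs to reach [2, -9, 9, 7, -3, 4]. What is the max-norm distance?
16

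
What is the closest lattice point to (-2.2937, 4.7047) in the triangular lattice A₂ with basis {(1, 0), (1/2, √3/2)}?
(-2.5, 4.33)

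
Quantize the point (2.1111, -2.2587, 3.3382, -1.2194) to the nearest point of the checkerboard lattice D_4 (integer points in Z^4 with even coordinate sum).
(2, -2, 3, -1)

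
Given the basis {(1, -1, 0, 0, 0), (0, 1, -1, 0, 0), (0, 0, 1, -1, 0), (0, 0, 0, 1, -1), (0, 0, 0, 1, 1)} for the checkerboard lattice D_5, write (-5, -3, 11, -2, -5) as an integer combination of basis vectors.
-5b₁ - 8b₂ + 3b₃ + 3b₄ - 2b₅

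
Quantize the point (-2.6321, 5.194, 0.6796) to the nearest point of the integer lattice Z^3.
(-3, 5, 1)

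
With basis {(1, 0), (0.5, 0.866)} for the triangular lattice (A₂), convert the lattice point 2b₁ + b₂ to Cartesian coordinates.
(2.5, 0.866)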